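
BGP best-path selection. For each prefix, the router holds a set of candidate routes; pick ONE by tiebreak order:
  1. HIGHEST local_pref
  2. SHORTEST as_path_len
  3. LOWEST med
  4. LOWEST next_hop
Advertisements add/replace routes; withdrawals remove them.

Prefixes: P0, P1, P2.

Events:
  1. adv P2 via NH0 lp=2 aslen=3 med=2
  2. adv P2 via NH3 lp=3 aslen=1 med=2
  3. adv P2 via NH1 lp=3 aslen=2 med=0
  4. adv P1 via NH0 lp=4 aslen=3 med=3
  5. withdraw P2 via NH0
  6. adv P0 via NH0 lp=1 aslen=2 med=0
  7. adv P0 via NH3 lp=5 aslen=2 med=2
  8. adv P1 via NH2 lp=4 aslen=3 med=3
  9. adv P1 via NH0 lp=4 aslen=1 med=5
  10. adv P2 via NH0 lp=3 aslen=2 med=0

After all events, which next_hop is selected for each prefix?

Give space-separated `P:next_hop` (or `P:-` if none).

Op 1: best P0=- P1=- P2=NH0
Op 2: best P0=- P1=- P2=NH3
Op 3: best P0=- P1=- P2=NH3
Op 4: best P0=- P1=NH0 P2=NH3
Op 5: best P0=- P1=NH0 P2=NH3
Op 6: best P0=NH0 P1=NH0 P2=NH3
Op 7: best P0=NH3 P1=NH0 P2=NH3
Op 8: best P0=NH3 P1=NH0 P2=NH3
Op 9: best P0=NH3 P1=NH0 P2=NH3
Op 10: best P0=NH3 P1=NH0 P2=NH3

Answer: P0:NH3 P1:NH0 P2:NH3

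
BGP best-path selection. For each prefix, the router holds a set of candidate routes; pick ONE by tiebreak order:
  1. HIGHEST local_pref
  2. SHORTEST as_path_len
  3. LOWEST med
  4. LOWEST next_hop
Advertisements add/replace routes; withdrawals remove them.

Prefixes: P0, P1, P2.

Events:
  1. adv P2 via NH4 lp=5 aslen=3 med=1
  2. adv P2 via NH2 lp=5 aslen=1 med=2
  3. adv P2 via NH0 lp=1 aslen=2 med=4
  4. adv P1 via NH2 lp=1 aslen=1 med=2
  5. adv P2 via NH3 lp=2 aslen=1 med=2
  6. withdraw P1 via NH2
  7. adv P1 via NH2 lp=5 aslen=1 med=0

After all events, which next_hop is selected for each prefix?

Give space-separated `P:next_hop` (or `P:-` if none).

Op 1: best P0=- P1=- P2=NH4
Op 2: best P0=- P1=- P2=NH2
Op 3: best P0=- P1=- P2=NH2
Op 4: best P0=- P1=NH2 P2=NH2
Op 5: best P0=- P1=NH2 P2=NH2
Op 6: best P0=- P1=- P2=NH2
Op 7: best P0=- P1=NH2 P2=NH2

Answer: P0:- P1:NH2 P2:NH2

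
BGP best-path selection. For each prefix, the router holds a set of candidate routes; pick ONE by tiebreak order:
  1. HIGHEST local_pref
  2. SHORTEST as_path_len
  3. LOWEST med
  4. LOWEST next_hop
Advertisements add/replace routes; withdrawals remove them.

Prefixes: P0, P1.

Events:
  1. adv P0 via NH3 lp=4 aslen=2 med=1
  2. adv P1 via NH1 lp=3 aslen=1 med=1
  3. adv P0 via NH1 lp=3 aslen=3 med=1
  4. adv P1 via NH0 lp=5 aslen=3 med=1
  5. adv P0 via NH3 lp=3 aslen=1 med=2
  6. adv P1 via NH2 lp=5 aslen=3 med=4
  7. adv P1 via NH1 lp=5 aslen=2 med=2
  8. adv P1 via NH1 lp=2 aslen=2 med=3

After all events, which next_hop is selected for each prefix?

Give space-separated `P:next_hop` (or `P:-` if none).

Answer: P0:NH3 P1:NH0

Derivation:
Op 1: best P0=NH3 P1=-
Op 2: best P0=NH3 P1=NH1
Op 3: best P0=NH3 P1=NH1
Op 4: best P0=NH3 P1=NH0
Op 5: best P0=NH3 P1=NH0
Op 6: best P0=NH3 P1=NH0
Op 7: best P0=NH3 P1=NH1
Op 8: best P0=NH3 P1=NH0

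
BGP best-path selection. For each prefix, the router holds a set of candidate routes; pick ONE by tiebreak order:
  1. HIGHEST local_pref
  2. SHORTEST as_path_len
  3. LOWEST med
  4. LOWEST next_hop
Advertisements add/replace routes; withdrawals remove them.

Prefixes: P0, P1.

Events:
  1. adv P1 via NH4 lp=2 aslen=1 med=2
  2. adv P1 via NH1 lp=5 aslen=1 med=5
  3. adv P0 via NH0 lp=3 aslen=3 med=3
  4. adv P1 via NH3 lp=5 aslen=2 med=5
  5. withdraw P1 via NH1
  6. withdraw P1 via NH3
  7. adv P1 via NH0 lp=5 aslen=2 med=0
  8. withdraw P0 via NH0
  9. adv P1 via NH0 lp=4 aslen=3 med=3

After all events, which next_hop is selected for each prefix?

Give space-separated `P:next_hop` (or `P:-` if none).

Answer: P0:- P1:NH0

Derivation:
Op 1: best P0=- P1=NH4
Op 2: best P0=- P1=NH1
Op 3: best P0=NH0 P1=NH1
Op 4: best P0=NH0 P1=NH1
Op 5: best P0=NH0 P1=NH3
Op 6: best P0=NH0 P1=NH4
Op 7: best P0=NH0 P1=NH0
Op 8: best P0=- P1=NH0
Op 9: best P0=- P1=NH0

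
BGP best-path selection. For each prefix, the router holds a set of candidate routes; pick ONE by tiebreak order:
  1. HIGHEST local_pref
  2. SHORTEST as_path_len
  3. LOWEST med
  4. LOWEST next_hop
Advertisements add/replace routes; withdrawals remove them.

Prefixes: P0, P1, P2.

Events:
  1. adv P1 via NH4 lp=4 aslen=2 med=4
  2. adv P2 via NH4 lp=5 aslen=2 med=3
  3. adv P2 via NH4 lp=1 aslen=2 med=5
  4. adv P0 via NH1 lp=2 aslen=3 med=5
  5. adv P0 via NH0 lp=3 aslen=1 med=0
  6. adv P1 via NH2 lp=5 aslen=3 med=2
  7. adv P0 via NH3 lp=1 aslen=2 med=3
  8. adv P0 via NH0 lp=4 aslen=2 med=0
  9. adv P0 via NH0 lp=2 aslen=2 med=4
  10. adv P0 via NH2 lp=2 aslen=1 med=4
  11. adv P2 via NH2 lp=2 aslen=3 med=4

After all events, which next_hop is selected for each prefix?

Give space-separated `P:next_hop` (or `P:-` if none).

Op 1: best P0=- P1=NH4 P2=-
Op 2: best P0=- P1=NH4 P2=NH4
Op 3: best P0=- P1=NH4 P2=NH4
Op 4: best P0=NH1 P1=NH4 P2=NH4
Op 5: best P0=NH0 P1=NH4 P2=NH4
Op 6: best P0=NH0 P1=NH2 P2=NH4
Op 7: best P0=NH0 P1=NH2 P2=NH4
Op 8: best P0=NH0 P1=NH2 P2=NH4
Op 9: best P0=NH0 P1=NH2 P2=NH4
Op 10: best P0=NH2 P1=NH2 P2=NH4
Op 11: best P0=NH2 P1=NH2 P2=NH2

Answer: P0:NH2 P1:NH2 P2:NH2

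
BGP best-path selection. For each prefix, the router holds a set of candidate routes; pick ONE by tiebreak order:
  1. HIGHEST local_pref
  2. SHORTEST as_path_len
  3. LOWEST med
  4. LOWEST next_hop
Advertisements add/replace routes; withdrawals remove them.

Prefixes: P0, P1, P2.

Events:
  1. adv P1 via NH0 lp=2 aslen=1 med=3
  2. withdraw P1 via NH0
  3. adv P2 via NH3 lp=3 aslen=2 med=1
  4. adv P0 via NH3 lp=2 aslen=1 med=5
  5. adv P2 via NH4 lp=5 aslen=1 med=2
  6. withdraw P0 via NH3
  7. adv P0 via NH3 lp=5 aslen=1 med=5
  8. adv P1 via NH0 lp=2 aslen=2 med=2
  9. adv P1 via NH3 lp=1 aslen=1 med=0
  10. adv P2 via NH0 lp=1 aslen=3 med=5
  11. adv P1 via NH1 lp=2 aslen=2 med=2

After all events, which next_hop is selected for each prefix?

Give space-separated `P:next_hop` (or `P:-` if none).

Answer: P0:NH3 P1:NH0 P2:NH4

Derivation:
Op 1: best P0=- P1=NH0 P2=-
Op 2: best P0=- P1=- P2=-
Op 3: best P0=- P1=- P2=NH3
Op 4: best P0=NH3 P1=- P2=NH3
Op 5: best P0=NH3 P1=- P2=NH4
Op 6: best P0=- P1=- P2=NH4
Op 7: best P0=NH3 P1=- P2=NH4
Op 8: best P0=NH3 P1=NH0 P2=NH4
Op 9: best P0=NH3 P1=NH0 P2=NH4
Op 10: best P0=NH3 P1=NH0 P2=NH4
Op 11: best P0=NH3 P1=NH0 P2=NH4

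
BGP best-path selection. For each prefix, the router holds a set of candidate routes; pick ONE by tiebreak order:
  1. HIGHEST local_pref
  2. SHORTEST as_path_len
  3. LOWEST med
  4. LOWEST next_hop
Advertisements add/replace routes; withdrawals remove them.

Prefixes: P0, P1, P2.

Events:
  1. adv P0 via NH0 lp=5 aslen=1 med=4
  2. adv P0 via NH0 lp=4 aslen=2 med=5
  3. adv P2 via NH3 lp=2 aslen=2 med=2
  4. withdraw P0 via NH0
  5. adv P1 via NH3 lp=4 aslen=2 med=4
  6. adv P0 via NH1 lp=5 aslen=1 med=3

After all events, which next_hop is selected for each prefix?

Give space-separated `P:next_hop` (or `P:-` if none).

Op 1: best P0=NH0 P1=- P2=-
Op 2: best P0=NH0 P1=- P2=-
Op 3: best P0=NH0 P1=- P2=NH3
Op 4: best P0=- P1=- P2=NH3
Op 5: best P0=- P1=NH3 P2=NH3
Op 6: best P0=NH1 P1=NH3 P2=NH3

Answer: P0:NH1 P1:NH3 P2:NH3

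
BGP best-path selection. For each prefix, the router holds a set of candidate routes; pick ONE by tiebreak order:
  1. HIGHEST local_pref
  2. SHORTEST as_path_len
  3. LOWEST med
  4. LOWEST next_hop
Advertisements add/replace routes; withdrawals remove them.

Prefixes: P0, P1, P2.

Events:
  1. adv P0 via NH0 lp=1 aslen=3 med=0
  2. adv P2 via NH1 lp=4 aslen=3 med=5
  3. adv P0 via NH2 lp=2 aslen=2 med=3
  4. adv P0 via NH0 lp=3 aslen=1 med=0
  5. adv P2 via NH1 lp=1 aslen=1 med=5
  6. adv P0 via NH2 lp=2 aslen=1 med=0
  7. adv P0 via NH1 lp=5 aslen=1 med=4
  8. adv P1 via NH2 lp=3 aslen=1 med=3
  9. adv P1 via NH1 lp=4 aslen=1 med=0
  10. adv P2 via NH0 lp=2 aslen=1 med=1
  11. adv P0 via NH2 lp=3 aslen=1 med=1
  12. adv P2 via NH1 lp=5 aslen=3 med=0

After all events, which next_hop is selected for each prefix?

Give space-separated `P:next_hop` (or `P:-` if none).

Op 1: best P0=NH0 P1=- P2=-
Op 2: best P0=NH0 P1=- P2=NH1
Op 3: best P0=NH2 P1=- P2=NH1
Op 4: best P0=NH0 P1=- P2=NH1
Op 5: best P0=NH0 P1=- P2=NH1
Op 6: best P0=NH0 P1=- P2=NH1
Op 7: best P0=NH1 P1=- P2=NH1
Op 8: best P0=NH1 P1=NH2 P2=NH1
Op 9: best P0=NH1 P1=NH1 P2=NH1
Op 10: best P0=NH1 P1=NH1 P2=NH0
Op 11: best P0=NH1 P1=NH1 P2=NH0
Op 12: best P0=NH1 P1=NH1 P2=NH1

Answer: P0:NH1 P1:NH1 P2:NH1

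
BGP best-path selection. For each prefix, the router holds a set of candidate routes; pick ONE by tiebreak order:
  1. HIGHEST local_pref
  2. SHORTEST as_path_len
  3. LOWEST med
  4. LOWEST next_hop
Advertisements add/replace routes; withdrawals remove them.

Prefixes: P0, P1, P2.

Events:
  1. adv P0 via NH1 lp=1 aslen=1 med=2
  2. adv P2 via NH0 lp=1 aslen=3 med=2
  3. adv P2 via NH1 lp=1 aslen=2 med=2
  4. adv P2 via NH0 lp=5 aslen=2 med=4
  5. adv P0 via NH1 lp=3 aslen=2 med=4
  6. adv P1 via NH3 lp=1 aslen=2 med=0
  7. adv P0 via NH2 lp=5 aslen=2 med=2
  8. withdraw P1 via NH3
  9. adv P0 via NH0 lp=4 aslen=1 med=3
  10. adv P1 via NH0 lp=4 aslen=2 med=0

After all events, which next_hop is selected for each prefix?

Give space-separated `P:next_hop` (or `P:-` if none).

Op 1: best P0=NH1 P1=- P2=-
Op 2: best P0=NH1 P1=- P2=NH0
Op 3: best P0=NH1 P1=- P2=NH1
Op 4: best P0=NH1 P1=- P2=NH0
Op 5: best P0=NH1 P1=- P2=NH0
Op 6: best P0=NH1 P1=NH3 P2=NH0
Op 7: best P0=NH2 P1=NH3 P2=NH0
Op 8: best P0=NH2 P1=- P2=NH0
Op 9: best P0=NH2 P1=- P2=NH0
Op 10: best P0=NH2 P1=NH0 P2=NH0

Answer: P0:NH2 P1:NH0 P2:NH0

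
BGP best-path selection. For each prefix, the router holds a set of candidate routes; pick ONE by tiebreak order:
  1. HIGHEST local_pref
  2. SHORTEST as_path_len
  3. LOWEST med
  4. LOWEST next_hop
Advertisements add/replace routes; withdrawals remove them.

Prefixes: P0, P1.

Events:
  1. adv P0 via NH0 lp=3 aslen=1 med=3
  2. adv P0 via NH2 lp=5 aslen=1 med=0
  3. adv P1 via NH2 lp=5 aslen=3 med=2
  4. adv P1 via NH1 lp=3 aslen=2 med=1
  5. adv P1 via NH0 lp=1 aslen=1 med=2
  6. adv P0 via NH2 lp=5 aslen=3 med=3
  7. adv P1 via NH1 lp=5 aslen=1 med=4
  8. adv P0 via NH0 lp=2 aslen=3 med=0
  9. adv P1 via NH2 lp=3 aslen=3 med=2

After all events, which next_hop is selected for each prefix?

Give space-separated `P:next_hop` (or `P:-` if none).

Answer: P0:NH2 P1:NH1

Derivation:
Op 1: best P0=NH0 P1=-
Op 2: best P0=NH2 P1=-
Op 3: best P0=NH2 P1=NH2
Op 4: best P0=NH2 P1=NH2
Op 5: best P0=NH2 P1=NH2
Op 6: best P0=NH2 P1=NH2
Op 7: best P0=NH2 P1=NH1
Op 8: best P0=NH2 P1=NH1
Op 9: best P0=NH2 P1=NH1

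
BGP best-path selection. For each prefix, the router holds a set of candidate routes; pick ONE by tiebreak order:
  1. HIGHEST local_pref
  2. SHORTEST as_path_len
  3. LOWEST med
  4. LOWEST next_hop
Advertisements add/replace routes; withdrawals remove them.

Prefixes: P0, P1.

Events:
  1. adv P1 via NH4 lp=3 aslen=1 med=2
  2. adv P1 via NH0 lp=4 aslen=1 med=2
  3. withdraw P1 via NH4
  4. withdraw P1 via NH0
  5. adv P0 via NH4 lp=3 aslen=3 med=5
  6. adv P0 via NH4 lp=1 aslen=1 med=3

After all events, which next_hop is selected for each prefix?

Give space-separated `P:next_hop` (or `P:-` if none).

Op 1: best P0=- P1=NH4
Op 2: best P0=- P1=NH0
Op 3: best P0=- P1=NH0
Op 4: best P0=- P1=-
Op 5: best P0=NH4 P1=-
Op 6: best P0=NH4 P1=-

Answer: P0:NH4 P1:-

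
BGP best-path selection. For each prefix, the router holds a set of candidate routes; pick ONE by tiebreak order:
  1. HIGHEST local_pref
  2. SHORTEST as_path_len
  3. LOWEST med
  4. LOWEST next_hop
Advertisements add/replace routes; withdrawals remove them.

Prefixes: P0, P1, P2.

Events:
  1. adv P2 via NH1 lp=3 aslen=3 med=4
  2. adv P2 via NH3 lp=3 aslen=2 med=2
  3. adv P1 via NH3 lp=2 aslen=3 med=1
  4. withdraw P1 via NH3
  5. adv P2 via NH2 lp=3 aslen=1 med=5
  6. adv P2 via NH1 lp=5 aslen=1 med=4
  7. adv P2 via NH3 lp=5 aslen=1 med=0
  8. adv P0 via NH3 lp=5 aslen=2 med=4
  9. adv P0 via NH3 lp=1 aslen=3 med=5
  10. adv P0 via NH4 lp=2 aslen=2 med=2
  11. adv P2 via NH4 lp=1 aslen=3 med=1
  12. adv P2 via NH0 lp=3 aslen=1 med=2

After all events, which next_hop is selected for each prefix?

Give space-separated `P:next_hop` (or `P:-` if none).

Op 1: best P0=- P1=- P2=NH1
Op 2: best P0=- P1=- P2=NH3
Op 3: best P0=- P1=NH3 P2=NH3
Op 4: best P0=- P1=- P2=NH3
Op 5: best P0=- P1=- P2=NH2
Op 6: best P0=- P1=- P2=NH1
Op 7: best P0=- P1=- P2=NH3
Op 8: best P0=NH3 P1=- P2=NH3
Op 9: best P0=NH3 P1=- P2=NH3
Op 10: best P0=NH4 P1=- P2=NH3
Op 11: best P0=NH4 P1=- P2=NH3
Op 12: best P0=NH4 P1=- P2=NH3

Answer: P0:NH4 P1:- P2:NH3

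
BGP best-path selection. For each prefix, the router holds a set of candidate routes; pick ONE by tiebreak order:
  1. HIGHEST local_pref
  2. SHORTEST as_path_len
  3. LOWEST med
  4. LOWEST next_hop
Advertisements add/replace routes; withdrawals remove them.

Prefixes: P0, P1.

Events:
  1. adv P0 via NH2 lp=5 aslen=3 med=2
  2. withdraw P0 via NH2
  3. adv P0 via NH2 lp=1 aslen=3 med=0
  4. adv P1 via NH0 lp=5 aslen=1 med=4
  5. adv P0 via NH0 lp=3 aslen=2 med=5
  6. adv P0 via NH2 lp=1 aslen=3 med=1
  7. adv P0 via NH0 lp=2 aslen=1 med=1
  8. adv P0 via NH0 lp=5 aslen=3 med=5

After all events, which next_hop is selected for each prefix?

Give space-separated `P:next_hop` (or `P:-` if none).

Op 1: best P0=NH2 P1=-
Op 2: best P0=- P1=-
Op 3: best P0=NH2 P1=-
Op 4: best P0=NH2 P1=NH0
Op 5: best P0=NH0 P1=NH0
Op 6: best P0=NH0 P1=NH0
Op 7: best P0=NH0 P1=NH0
Op 8: best P0=NH0 P1=NH0

Answer: P0:NH0 P1:NH0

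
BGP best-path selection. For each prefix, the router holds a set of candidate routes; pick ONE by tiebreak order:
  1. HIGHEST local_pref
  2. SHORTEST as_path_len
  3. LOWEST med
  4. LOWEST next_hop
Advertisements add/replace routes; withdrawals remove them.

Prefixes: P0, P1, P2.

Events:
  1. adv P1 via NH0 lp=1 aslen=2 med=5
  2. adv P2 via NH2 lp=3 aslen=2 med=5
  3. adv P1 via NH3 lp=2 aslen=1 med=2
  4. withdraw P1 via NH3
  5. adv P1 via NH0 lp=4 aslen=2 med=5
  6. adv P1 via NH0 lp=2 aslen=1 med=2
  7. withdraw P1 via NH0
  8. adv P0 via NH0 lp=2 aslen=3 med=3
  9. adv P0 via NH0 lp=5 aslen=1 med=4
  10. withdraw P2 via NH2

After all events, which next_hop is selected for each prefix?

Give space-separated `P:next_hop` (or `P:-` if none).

Answer: P0:NH0 P1:- P2:-

Derivation:
Op 1: best P0=- P1=NH0 P2=-
Op 2: best P0=- P1=NH0 P2=NH2
Op 3: best P0=- P1=NH3 P2=NH2
Op 4: best P0=- P1=NH0 P2=NH2
Op 5: best P0=- P1=NH0 P2=NH2
Op 6: best P0=- P1=NH0 P2=NH2
Op 7: best P0=- P1=- P2=NH2
Op 8: best P0=NH0 P1=- P2=NH2
Op 9: best P0=NH0 P1=- P2=NH2
Op 10: best P0=NH0 P1=- P2=-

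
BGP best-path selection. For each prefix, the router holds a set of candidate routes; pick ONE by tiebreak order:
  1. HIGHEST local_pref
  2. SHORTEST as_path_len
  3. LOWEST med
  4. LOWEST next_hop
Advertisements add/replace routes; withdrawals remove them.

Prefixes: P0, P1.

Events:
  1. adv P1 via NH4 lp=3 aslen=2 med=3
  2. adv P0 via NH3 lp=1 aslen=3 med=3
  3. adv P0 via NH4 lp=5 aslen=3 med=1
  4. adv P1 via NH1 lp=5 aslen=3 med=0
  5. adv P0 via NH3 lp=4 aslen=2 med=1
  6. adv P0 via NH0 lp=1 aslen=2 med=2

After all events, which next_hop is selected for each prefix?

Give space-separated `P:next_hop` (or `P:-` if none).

Answer: P0:NH4 P1:NH1

Derivation:
Op 1: best P0=- P1=NH4
Op 2: best P0=NH3 P1=NH4
Op 3: best P0=NH4 P1=NH4
Op 4: best P0=NH4 P1=NH1
Op 5: best P0=NH4 P1=NH1
Op 6: best P0=NH4 P1=NH1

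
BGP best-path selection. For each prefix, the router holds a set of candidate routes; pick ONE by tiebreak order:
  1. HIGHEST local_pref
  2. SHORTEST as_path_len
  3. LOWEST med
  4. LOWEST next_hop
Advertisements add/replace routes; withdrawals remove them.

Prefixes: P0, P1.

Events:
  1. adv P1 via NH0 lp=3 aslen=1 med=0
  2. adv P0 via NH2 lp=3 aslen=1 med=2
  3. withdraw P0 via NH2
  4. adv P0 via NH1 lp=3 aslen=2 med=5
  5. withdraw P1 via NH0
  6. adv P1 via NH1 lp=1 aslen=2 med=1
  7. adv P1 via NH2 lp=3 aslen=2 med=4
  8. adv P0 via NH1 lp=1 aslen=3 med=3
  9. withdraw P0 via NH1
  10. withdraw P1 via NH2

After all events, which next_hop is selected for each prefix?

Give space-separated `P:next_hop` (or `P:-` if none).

Answer: P0:- P1:NH1

Derivation:
Op 1: best P0=- P1=NH0
Op 2: best P0=NH2 P1=NH0
Op 3: best P0=- P1=NH0
Op 4: best P0=NH1 P1=NH0
Op 5: best P0=NH1 P1=-
Op 6: best P0=NH1 P1=NH1
Op 7: best P0=NH1 P1=NH2
Op 8: best P0=NH1 P1=NH2
Op 9: best P0=- P1=NH2
Op 10: best P0=- P1=NH1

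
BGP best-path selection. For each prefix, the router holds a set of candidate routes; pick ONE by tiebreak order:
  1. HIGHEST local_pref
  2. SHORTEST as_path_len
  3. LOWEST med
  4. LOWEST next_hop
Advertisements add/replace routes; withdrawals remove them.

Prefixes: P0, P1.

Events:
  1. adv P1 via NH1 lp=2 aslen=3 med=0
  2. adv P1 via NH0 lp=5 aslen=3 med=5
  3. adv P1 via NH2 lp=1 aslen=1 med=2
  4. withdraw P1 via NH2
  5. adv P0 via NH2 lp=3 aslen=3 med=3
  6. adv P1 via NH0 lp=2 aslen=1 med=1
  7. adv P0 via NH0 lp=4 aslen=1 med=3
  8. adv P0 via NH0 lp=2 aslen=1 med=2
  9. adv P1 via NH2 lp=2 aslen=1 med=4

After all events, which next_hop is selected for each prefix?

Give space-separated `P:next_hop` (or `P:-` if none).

Op 1: best P0=- P1=NH1
Op 2: best P0=- P1=NH0
Op 3: best P0=- P1=NH0
Op 4: best P0=- P1=NH0
Op 5: best P0=NH2 P1=NH0
Op 6: best P0=NH2 P1=NH0
Op 7: best P0=NH0 P1=NH0
Op 8: best P0=NH2 P1=NH0
Op 9: best P0=NH2 P1=NH0

Answer: P0:NH2 P1:NH0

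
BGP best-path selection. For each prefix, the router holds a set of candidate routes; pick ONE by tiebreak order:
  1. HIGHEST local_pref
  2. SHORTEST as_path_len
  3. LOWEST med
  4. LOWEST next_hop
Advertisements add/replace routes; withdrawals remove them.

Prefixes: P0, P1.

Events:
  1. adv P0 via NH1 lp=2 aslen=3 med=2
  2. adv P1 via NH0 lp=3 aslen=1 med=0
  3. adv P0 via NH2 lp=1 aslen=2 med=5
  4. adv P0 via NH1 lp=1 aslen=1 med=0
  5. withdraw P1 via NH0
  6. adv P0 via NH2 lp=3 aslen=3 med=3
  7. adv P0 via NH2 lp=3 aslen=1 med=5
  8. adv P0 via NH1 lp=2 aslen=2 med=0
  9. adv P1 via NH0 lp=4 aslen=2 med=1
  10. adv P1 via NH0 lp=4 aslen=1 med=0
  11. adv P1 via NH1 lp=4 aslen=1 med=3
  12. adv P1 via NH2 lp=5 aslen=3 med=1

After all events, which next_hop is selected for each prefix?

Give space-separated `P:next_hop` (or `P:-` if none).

Op 1: best P0=NH1 P1=-
Op 2: best P0=NH1 P1=NH0
Op 3: best P0=NH1 P1=NH0
Op 4: best P0=NH1 P1=NH0
Op 5: best P0=NH1 P1=-
Op 6: best P0=NH2 P1=-
Op 7: best P0=NH2 P1=-
Op 8: best P0=NH2 P1=-
Op 9: best P0=NH2 P1=NH0
Op 10: best P0=NH2 P1=NH0
Op 11: best P0=NH2 P1=NH0
Op 12: best P0=NH2 P1=NH2

Answer: P0:NH2 P1:NH2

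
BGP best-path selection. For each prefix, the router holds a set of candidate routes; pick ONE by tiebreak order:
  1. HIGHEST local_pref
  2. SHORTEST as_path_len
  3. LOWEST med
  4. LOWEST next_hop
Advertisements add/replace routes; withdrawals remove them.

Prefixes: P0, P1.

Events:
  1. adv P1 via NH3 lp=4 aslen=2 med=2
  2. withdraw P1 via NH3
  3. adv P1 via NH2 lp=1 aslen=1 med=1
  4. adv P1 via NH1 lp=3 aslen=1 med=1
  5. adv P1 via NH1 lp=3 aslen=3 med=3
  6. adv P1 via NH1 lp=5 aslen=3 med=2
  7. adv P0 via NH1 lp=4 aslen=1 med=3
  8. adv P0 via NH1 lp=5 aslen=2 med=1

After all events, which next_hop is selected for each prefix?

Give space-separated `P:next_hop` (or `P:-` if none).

Op 1: best P0=- P1=NH3
Op 2: best P0=- P1=-
Op 3: best P0=- P1=NH2
Op 4: best P0=- P1=NH1
Op 5: best P0=- P1=NH1
Op 6: best P0=- P1=NH1
Op 7: best P0=NH1 P1=NH1
Op 8: best P0=NH1 P1=NH1

Answer: P0:NH1 P1:NH1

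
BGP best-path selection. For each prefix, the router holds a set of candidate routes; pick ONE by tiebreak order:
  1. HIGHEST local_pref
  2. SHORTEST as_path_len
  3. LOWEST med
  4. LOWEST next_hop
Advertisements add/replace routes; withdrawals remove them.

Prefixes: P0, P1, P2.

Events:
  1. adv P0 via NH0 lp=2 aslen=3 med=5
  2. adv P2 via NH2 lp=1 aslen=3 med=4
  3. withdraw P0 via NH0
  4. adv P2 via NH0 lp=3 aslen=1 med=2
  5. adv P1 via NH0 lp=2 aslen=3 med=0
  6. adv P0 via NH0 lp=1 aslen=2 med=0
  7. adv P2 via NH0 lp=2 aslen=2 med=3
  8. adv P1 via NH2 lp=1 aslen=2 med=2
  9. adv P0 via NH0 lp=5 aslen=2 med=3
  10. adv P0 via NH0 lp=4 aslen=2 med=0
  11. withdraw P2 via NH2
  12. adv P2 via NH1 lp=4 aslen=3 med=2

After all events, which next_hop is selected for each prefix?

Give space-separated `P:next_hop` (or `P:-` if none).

Op 1: best P0=NH0 P1=- P2=-
Op 2: best P0=NH0 P1=- P2=NH2
Op 3: best P0=- P1=- P2=NH2
Op 4: best P0=- P1=- P2=NH0
Op 5: best P0=- P1=NH0 P2=NH0
Op 6: best P0=NH0 P1=NH0 P2=NH0
Op 7: best P0=NH0 P1=NH0 P2=NH0
Op 8: best P0=NH0 P1=NH0 P2=NH0
Op 9: best P0=NH0 P1=NH0 P2=NH0
Op 10: best P0=NH0 P1=NH0 P2=NH0
Op 11: best P0=NH0 P1=NH0 P2=NH0
Op 12: best P0=NH0 P1=NH0 P2=NH1

Answer: P0:NH0 P1:NH0 P2:NH1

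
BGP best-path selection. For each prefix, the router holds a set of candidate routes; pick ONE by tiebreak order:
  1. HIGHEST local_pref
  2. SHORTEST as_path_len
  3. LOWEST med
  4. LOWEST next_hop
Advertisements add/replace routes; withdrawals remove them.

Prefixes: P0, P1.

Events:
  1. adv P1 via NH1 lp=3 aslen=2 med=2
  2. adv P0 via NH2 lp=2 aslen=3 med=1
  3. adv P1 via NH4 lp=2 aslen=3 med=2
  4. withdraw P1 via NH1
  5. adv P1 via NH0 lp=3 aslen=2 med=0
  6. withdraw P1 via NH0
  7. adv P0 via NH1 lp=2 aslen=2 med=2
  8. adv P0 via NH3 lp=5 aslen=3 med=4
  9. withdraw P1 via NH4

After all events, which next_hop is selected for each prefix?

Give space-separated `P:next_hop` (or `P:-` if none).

Answer: P0:NH3 P1:-

Derivation:
Op 1: best P0=- P1=NH1
Op 2: best P0=NH2 P1=NH1
Op 3: best P0=NH2 P1=NH1
Op 4: best P0=NH2 P1=NH4
Op 5: best P0=NH2 P1=NH0
Op 6: best P0=NH2 P1=NH4
Op 7: best P0=NH1 P1=NH4
Op 8: best P0=NH3 P1=NH4
Op 9: best P0=NH3 P1=-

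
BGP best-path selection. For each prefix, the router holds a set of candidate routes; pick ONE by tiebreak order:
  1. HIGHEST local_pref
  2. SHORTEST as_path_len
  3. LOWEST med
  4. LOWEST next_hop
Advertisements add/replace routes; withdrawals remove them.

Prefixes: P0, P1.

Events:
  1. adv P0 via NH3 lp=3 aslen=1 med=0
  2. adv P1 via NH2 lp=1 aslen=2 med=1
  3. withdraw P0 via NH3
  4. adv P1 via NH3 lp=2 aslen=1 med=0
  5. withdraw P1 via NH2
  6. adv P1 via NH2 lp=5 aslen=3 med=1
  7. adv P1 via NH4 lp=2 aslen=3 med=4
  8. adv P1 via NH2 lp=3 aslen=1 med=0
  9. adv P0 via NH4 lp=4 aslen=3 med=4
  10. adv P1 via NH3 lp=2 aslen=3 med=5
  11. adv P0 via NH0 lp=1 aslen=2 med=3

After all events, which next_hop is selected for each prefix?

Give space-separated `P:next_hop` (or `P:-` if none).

Op 1: best P0=NH3 P1=-
Op 2: best P0=NH3 P1=NH2
Op 3: best P0=- P1=NH2
Op 4: best P0=- P1=NH3
Op 5: best P0=- P1=NH3
Op 6: best P0=- P1=NH2
Op 7: best P0=- P1=NH2
Op 8: best P0=- P1=NH2
Op 9: best P0=NH4 P1=NH2
Op 10: best P0=NH4 P1=NH2
Op 11: best P0=NH4 P1=NH2

Answer: P0:NH4 P1:NH2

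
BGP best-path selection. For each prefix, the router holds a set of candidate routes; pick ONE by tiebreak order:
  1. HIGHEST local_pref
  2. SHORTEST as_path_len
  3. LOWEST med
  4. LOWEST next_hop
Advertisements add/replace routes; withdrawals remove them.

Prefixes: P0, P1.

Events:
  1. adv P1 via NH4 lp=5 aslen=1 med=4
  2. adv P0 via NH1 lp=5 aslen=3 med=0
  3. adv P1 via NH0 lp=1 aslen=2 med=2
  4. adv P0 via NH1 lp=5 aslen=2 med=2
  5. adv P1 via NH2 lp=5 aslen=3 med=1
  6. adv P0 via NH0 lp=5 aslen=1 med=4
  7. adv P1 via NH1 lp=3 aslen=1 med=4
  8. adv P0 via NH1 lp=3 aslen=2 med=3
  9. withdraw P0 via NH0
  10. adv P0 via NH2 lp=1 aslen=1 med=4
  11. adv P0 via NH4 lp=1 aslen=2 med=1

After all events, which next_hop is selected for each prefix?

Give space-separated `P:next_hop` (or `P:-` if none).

Answer: P0:NH1 P1:NH4

Derivation:
Op 1: best P0=- P1=NH4
Op 2: best P0=NH1 P1=NH4
Op 3: best P0=NH1 P1=NH4
Op 4: best P0=NH1 P1=NH4
Op 5: best P0=NH1 P1=NH4
Op 6: best P0=NH0 P1=NH4
Op 7: best P0=NH0 P1=NH4
Op 8: best P0=NH0 P1=NH4
Op 9: best P0=NH1 P1=NH4
Op 10: best P0=NH1 P1=NH4
Op 11: best P0=NH1 P1=NH4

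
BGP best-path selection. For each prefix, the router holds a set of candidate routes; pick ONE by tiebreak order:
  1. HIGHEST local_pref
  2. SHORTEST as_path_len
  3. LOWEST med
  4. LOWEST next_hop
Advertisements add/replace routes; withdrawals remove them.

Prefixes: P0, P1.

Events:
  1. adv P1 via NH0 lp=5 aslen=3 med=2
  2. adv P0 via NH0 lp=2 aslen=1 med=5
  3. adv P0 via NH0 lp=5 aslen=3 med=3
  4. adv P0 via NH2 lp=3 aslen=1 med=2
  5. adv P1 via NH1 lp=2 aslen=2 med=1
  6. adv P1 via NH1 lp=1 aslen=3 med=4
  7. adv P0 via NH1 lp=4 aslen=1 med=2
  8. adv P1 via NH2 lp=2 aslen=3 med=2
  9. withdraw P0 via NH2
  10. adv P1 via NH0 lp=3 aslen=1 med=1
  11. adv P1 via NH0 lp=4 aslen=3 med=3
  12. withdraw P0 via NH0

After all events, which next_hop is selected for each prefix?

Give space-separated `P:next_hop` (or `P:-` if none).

Op 1: best P0=- P1=NH0
Op 2: best P0=NH0 P1=NH0
Op 3: best P0=NH0 P1=NH0
Op 4: best P0=NH0 P1=NH0
Op 5: best P0=NH0 P1=NH0
Op 6: best P0=NH0 P1=NH0
Op 7: best P0=NH0 P1=NH0
Op 8: best P0=NH0 P1=NH0
Op 9: best P0=NH0 P1=NH0
Op 10: best P0=NH0 P1=NH0
Op 11: best P0=NH0 P1=NH0
Op 12: best P0=NH1 P1=NH0

Answer: P0:NH1 P1:NH0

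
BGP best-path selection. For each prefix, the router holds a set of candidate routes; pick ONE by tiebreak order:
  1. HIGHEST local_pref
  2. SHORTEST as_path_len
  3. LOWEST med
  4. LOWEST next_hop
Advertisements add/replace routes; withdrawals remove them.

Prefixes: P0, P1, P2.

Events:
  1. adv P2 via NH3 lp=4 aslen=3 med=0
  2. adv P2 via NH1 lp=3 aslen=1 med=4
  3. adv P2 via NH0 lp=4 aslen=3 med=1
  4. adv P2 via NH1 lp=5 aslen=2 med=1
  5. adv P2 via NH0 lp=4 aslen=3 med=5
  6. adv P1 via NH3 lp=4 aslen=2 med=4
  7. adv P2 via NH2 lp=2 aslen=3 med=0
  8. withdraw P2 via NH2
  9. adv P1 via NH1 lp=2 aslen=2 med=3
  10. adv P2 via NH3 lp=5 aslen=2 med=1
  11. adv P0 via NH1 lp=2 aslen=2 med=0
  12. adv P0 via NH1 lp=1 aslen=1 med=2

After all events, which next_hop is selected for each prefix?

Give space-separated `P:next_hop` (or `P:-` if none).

Answer: P0:NH1 P1:NH3 P2:NH1

Derivation:
Op 1: best P0=- P1=- P2=NH3
Op 2: best P0=- P1=- P2=NH3
Op 3: best P0=- P1=- P2=NH3
Op 4: best P0=- P1=- P2=NH1
Op 5: best P0=- P1=- P2=NH1
Op 6: best P0=- P1=NH3 P2=NH1
Op 7: best P0=- P1=NH3 P2=NH1
Op 8: best P0=- P1=NH3 P2=NH1
Op 9: best P0=- P1=NH3 P2=NH1
Op 10: best P0=- P1=NH3 P2=NH1
Op 11: best P0=NH1 P1=NH3 P2=NH1
Op 12: best P0=NH1 P1=NH3 P2=NH1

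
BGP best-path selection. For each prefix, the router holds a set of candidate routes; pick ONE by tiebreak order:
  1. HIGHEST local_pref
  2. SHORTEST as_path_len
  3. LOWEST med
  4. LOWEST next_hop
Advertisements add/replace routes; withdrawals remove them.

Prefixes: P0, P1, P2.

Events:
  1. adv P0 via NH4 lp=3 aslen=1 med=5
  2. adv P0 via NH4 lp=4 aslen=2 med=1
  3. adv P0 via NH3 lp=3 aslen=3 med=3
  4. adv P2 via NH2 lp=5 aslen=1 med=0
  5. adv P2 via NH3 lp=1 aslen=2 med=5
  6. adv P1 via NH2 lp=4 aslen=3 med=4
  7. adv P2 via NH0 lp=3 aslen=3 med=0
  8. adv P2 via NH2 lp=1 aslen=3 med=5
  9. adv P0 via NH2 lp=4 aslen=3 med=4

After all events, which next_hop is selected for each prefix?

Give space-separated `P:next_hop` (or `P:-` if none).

Op 1: best P0=NH4 P1=- P2=-
Op 2: best P0=NH4 P1=- P2=-
Op 3: best P0=NH4 P1=- P2=-
Op 4: best P0=NH4 P1=- P2=NH2
Op 5: best P0=NH4 P1=- P2=NH2
Op 6: best P0=NH4 P1=NH2 P2=NH2
Op 7: best P0=NH4 P1=NH2 P2=NH2
Op 8: best P0=NH4 P1=NH2 P2=NH0
Op 9: best P0=NH4 P1=NH2 P2=NH0

Answer: P0:NH4 P1:NH2 P2:NH0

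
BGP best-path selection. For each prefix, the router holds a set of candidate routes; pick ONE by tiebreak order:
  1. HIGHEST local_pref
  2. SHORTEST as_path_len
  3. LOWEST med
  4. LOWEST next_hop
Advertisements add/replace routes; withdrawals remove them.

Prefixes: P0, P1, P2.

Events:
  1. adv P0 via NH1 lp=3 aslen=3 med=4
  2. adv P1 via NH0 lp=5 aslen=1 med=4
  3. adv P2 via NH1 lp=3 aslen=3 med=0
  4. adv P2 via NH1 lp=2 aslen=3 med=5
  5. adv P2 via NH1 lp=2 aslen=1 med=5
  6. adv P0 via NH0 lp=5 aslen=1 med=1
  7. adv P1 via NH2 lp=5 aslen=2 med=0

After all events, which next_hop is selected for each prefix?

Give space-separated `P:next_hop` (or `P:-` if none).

Answer: P0:NH0 P1:NH0 P2:NH1

Derivation:
Op 1: best P0=NH1 P1=- P2=-
Op 2: best P0=NH1 P1=NH0 P2=-
Op 3: best P0=NH1 P1=NH0 P2=NH1
Op 4: best P0=NH1 P1=NH0 P2=NH1
Op 5: best P0=NH1 P1=NH0 P2=NH1
Op 6: best P0=NH0 P1=NH0 P2=NH1
Op 7: best P0=NH0 P1=NH0 P2=NH1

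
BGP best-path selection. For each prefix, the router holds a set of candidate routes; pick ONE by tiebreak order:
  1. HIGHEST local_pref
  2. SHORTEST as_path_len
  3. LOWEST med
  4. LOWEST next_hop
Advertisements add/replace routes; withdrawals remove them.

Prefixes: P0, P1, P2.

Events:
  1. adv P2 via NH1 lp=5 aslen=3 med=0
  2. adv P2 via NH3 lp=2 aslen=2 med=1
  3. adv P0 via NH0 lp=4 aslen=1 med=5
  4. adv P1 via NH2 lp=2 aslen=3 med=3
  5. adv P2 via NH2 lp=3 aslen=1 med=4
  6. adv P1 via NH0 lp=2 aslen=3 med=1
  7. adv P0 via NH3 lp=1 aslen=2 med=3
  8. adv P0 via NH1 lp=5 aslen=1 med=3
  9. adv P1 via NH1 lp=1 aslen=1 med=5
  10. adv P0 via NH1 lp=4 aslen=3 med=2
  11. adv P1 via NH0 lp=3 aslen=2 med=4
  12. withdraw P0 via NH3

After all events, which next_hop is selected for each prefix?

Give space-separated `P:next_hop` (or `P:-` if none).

Op 1: best P0=- P1=- P2=NH1
Op 2: best P0=- P1=- P2=NH1
Op 3: best P0=NH0 P1=- P2=NH1
Op 4: best P0=NH0 P1=NH2 P2=NH1
Op 5: best P0=NH0 P1=NH2 P2=NH1
Op 6: best P0=NH0 P1=NH0 P2=NH1
Op 7: best P0=NH0 P1=NH0 P2=NH1
Op 8: best P0=NH1 P1=NH0 P2=NH1
Op 9: best P0=NH1 P1=NH0 P2=NH1
Op 10: best P0=NH0 P1=NH0 P2=NH1
Op 11: best P0=NH0 P1=NH0 P2=NH1
Op 12: best P0=NH0 P1=NH0 P2=NH1

Answer: P0:NH0 P1:NH0 P2:NH1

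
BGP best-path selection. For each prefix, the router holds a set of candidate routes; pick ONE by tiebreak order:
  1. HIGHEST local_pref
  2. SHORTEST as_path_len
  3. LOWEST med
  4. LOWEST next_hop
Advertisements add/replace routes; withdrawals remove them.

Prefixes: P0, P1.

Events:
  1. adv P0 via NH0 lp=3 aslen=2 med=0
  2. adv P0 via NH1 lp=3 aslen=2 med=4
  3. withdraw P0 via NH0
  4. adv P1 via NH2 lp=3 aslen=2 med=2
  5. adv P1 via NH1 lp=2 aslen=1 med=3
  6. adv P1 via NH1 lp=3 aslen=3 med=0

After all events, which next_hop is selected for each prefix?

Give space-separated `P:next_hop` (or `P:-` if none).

Answer: P0:NH1 P1:NH2

Derivation:
Op 1: best P0=NH0 P1=-
Op 2: best P0=NH0 P1=-
Op 3: best P0=NH1 P1=-
Op 4: best P0=NH1 P1=NH2
Op 5: best P0=NH1 P1=NH2
Op 6: best P0=NH1 P1=NH2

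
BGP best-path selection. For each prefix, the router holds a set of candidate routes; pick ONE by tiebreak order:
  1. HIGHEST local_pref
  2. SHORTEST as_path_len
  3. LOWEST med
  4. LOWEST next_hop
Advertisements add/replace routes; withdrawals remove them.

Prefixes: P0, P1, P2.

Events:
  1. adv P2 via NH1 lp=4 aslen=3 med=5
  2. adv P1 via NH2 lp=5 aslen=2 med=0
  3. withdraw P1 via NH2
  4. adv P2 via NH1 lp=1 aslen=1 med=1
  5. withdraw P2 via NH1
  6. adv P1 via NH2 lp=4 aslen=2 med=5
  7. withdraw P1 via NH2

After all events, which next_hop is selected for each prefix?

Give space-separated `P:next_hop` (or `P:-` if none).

Answer: P0:- P1:- P2:-

Derivation:
Op 1: best P0=- P1=- P2=NH1
Op 2: best P0=- P1=NH2 P2=NH1
Op 3: best P0=- P1=- P2=NH1
Op 4: best P0=- P1=- P2=NH1
Op 5: best P0=- P1=- P2=-
Op 6: best P0=- P1=NH2 P2=-
Op 7: best P0=- P1=- P2=-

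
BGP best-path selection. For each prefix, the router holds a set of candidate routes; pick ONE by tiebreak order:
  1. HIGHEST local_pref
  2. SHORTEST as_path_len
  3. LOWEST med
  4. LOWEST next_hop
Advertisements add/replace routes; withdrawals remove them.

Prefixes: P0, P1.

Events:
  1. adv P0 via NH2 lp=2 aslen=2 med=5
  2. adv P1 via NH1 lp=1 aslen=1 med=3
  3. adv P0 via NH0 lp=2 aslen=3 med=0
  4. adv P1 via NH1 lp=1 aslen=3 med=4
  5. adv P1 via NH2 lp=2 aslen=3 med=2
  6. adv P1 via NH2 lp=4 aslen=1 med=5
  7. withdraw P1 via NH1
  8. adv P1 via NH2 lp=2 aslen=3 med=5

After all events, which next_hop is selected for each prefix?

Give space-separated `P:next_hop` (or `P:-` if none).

Answer: P0:NH2 P1:NH2

Derivation:
Op 1: best P0=NH2 P1=-
Op 2: best P0=NH2 P1=NH1
Op 3: best P0=NH2 P1=NH1
Op 4: best P0=NH2 P1=NH1
Op 5: best P0=NH2 P1=NH2
Op 6: best P0=NH2 P1=NH2
Op 7: best P0=NH2 P1=NH2
Op 8: best P0=NH2 P1=NH2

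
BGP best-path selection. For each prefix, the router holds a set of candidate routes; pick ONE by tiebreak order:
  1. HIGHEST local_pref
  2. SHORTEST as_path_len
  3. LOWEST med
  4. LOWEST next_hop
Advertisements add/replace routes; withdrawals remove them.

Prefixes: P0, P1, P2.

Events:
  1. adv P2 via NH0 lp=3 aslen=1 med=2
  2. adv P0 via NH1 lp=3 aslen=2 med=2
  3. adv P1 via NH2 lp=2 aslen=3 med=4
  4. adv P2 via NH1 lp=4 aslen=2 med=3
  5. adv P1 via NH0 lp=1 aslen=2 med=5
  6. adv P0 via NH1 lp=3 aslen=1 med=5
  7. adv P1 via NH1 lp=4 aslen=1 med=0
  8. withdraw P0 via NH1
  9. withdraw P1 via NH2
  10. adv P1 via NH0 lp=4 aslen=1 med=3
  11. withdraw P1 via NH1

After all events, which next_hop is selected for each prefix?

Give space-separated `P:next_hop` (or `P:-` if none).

Answer: P0:- P1:NH0 P2:NH1

Derivation:
Op 1: best P0=- P1=- P2=NH0
Op 2: best P0=NH1 P1=- P2=NH0
Op 3: best P0=NH1 P1=NH2 P2=NH0
Op 4: best P0=NH1 P1=NH2 P2=NH1
Op 5: best P0=NH1 P1=NH2 P2=NH1
Op 6: best P0=NH1 P1=NH2 P2=NH1
Op 7: best P0=NH1 P1=NH1 P2=NH1
Op 8: best P0=- P1=NH1 P2=NH1
Op 9: best P0=- P1=NH1 P2=NH1
Op 10: best P0=- P1=NH1 P2=NH1
Op 11: best P0=- P1=NH0 P2=NH1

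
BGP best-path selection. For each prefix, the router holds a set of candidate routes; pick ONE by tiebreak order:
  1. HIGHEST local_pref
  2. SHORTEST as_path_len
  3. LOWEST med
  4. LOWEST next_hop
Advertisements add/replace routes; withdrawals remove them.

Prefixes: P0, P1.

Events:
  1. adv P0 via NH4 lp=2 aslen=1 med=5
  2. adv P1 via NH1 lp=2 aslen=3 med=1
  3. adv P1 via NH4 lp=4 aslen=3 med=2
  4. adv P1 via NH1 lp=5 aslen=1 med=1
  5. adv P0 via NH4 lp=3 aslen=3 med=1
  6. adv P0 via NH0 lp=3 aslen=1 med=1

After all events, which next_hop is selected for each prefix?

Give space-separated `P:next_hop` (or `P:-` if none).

Answer: P0:NH0 P1:NH1

Derivation:
Op 1: best P0=NH4 P1=-
Op 2: best P0=NH4 P1=NH1
Op 3: best P0=NH4 P1=NH4
Op 4: best P0=NH4 P1=NH1
Op 5: best P0=NH4 P1=NH1
Op 6: best P0=NH0 P1=NH1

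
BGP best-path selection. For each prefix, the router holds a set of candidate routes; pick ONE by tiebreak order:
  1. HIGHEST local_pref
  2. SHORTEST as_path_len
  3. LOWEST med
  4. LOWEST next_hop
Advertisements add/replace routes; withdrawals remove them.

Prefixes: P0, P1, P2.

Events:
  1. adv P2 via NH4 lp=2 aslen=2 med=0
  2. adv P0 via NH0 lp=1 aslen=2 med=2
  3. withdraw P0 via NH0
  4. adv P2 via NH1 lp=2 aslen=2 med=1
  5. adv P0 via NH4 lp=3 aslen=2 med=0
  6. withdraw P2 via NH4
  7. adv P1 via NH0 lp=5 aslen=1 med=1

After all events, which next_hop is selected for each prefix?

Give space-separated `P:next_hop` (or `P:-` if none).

Op 1: best P0=- P1=- P2=NH4
Op 2: best P0=NH0 P1=- P2=NH4
Op 3: best P0=- P1=- P2=NH4
Op 4: best P0=- P1=- P2=NH4
Op 5: best P0=NH4 P1=- P2=NH4
Op 6: best P0=NH4 P1=- P2=NH1
Op 7: best P0=NH4 P1=NH0 P2=NH1

Answer: P0:NH4 P1:NH0 P2:NH1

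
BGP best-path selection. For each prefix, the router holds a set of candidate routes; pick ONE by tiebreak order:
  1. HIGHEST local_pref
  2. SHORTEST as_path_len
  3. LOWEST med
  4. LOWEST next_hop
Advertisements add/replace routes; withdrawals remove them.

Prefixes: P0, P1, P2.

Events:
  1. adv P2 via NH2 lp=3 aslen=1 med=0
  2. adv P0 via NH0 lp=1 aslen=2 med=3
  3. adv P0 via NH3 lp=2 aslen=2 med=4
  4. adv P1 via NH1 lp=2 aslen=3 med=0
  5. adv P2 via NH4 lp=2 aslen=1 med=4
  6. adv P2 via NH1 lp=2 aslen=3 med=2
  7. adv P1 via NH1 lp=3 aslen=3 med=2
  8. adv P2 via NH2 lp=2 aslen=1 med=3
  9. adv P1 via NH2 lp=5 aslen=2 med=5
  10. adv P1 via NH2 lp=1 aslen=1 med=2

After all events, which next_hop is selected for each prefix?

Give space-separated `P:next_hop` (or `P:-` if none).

Op 1: best P0=- P1=- P2=NH2
Op 2: best P0=NH0 P1=- P2=NH2
Op 3: best P0=NH3 P1=- P2=NH2
Op 4: best P0=NH3 P1=NH1 P2=NH2
Op 5: best P0=NH3 P1=NH1 P2=NH2
Op 6: best P0=NH3 P1=NH1 P2=NH2
Op 7: best P0=NH3 P1=NH1 P2=NH2
Op 8: best P0=NH3 P1=NH1 P2=NH2
Op 9: best P0=NH3 P1=NH2 P2=NH2
Op 10: best P0=NH3 P1=NH1 P2=NH2

Answer: P0:NH3 P1:NH1 P2:NH2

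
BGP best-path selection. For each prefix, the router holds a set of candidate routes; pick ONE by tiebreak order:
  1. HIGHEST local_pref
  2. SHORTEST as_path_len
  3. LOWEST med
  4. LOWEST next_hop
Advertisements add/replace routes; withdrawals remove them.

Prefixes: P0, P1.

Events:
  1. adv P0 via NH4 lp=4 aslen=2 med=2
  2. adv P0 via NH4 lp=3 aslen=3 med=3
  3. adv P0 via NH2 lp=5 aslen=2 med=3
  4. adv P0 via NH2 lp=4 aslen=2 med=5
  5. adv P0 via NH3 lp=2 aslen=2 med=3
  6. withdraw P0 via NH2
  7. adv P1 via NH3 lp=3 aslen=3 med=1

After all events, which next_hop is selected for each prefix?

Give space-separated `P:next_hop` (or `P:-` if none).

Answer: P0:NH4 P1:NH3

Derivation:
Op 1: best P0=NH4 P1=-
Op 2: best P0=NH4 P1=-
Op 3: best P0=NH2 P1=-
Op 4: best P0=NH2 P1=-
Op 5: best P0=NH2 P1=-
Op 6: best P0=NH4 P1=-
Op 7: best P0=NH4 P1=NH3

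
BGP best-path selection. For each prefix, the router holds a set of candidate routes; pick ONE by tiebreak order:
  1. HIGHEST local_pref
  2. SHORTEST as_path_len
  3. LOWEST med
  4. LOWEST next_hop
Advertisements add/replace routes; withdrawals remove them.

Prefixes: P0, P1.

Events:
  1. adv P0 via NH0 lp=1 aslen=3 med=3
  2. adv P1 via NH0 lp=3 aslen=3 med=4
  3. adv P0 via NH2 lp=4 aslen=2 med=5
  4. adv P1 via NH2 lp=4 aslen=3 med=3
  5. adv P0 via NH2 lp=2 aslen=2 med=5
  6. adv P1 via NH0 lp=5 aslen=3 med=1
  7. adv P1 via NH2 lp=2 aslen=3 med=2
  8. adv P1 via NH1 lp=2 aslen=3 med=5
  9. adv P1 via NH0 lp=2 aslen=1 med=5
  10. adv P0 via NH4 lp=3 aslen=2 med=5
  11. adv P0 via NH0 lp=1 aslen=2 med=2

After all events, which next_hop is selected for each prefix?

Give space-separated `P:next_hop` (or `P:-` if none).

Op 1: best P0=NH0 P1=-
Op 2: best P0=NH0 P1=NH0
Op 3: best P0=NH2 P1=NH0
Op 4: best P0=NH2 P1=NH2
Op 5: best P0=NH2 P1=NH2
Op 6: best P0=NH2 P1=NH0
Op 7: best P0=NH2 P1=NH0
Op 8: best P0=NH2 P1=NH0
Op 9: best P0=NH2 P1=NH0
Op 10: best P0=NH4 P1=NH0
Op 11: best P0=NH4 P1=NH0

Answer: P0:NH4 P1:NH0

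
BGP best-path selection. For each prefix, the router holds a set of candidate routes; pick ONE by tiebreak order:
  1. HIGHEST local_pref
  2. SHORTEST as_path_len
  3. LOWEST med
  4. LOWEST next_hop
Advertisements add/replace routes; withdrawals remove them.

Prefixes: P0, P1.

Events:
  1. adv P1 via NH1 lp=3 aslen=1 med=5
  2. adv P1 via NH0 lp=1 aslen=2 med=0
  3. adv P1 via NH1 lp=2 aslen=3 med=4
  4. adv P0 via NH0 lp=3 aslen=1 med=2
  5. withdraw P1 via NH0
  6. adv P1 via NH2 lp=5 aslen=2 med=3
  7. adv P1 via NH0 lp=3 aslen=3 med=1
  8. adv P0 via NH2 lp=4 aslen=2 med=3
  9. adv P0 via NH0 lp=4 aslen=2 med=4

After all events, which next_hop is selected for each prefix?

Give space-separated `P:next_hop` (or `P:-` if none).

Op 1: best P0=- P1=NH1
Op 2: best P0=- P1=NH1
Op 3: best P0=- P1=NH1
Op 4: best P0=NH0 P1=NH1
Op 5: best P0=NH0 P1=NH1
Op 6: best P0=NH0 P1=NH2
Op 7: best P0=NH0 P1=NH2
Op 8: best P0=NH2 P1=NH2
Op 9: best P0=NH2 P1=NH2

Answer: P0:NH2 P1:NH2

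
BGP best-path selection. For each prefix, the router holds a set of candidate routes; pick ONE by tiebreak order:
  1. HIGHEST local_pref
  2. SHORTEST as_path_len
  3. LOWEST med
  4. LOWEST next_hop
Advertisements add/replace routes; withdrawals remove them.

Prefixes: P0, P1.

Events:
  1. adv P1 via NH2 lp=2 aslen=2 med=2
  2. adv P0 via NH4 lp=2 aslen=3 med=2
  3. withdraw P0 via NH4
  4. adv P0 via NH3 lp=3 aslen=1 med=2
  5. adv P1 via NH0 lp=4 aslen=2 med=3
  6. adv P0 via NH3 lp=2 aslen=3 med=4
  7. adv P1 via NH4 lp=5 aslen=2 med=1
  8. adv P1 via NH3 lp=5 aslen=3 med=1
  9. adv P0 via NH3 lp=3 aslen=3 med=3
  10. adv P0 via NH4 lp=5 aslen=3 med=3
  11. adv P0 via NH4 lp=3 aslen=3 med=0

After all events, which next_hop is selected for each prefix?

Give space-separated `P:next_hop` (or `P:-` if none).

Op 1: best P0=- P1=NH2
Op 2: best P0=NH4 P1=NH2
Op 3: best P0=- P1=NH2
Op 4: best P0=NH3 P1=NH2
Op 5: best P0=NH3 P1=NH0
Op 6: best P0=NH3 P1=NH0
Op 7: best P0=NH3 P1=NH4
Op 8: best P0=NH3 P1=NH4
Op 9: best P0=NH3 P1=NH4
Op 10: best P0=NH4 P1=NH4
Op 11: best P0=NH4 P1=NH4

Answer: P0:NH4 P1:NH4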